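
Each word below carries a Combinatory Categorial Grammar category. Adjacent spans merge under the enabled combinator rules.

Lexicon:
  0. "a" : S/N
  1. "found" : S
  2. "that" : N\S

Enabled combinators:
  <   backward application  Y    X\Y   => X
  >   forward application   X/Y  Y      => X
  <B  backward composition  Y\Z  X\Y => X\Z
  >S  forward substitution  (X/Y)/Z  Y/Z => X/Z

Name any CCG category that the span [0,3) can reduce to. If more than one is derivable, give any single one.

[0,3] S   >
  [0,1] "a" : S/N
  [1,3] N   <
    [1,2] "found" : S
    [2,3] "that" : N\S

S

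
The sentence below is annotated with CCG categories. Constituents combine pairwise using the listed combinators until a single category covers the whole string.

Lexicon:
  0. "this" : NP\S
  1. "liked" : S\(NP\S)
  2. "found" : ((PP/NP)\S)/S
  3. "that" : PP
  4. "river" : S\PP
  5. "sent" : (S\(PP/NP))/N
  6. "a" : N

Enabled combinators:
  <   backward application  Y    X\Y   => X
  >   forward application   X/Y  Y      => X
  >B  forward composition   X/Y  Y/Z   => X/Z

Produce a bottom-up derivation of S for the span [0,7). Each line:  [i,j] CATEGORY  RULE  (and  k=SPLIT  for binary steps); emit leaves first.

[0,7] S   <
  [0,5] PP/NP   <
    [0,2] S   <
      [0,1] "this" : NP\S
      [1,2] "liked" : S\(NP\S)
    [2,5] (PP/NP)\S   >
      [2,3] "found" : ((PP/NP)\S)/S
      [3,5] S   <
        [3,4] "that" : PP
        [4,5] "river" : S\PP
  [5,7] S\(PP/NP)   >
    [5,6] "sent" : (S\(PP/NP))/N
    [6,7] "a" : N

[0,1] NP\S  lex  "this"
[1,2] S\(NP\S)  lex  "liked"
[0,2] S  <  k=1
[2,3] ((PP/NP)\S)/S  lex  "found"
[3,4] PP  lex  "that"
[4,5] S\PP  lex  "river"
[3,5] S  <  k=4
[2,5] (PP/NP)\S  >  k=3
[0,5] PP/NP  <  k=2
[5,6] (S\(PP/NP))/N  lex  "sent"
[6,7] N  lex  "a"
[5,7] S\(PP/NP)  >  k=6
[0,7] S  <  k=5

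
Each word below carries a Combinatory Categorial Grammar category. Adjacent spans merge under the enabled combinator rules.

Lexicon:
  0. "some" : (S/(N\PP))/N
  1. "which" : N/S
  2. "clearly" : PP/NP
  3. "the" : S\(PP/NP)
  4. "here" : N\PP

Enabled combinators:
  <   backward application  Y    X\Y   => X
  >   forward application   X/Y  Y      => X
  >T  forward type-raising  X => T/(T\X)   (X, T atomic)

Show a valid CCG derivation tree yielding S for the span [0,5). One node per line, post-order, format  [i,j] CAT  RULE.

[0,1] (S/(N\PP))/N  lex  "some"
[1,2] N/S  lex  "which"
[2,3] PP/NP  lex  "clearly"
[3,4] S\(PP/NP)  lex  "the"
[2,4] S  <  k=3
[1,4] N  >  k=2
[0,4] S/(N\PP)  >  k=1
[4,5] N\PP  lex  "here"
[0,5] S  >  k=4

[0,5] S   >
  [0,4] S/(N\PP)   >
    [0,1] "some" : (S/(N\PP))/N
    [1,4] N   >
      [1,2] "which" : N/S
      [2,4] S   <
        [2,3] "clearly" : PP/NP
        [3,4] "the" : S\(PP/NP)
  [4,5] "here" : N\PP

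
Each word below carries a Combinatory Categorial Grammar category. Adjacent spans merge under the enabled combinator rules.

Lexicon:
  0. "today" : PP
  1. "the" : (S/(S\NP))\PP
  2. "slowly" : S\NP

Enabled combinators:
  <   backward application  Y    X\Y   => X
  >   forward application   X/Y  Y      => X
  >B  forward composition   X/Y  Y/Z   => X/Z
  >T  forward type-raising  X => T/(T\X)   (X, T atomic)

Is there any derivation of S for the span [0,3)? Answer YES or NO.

[0,3] S   >
  [0,2] S/(S\NP)   <
    [0,1] "today" : PP
    [1,2] "the" : (S/(S\NP))\PP
  [2,3] "slowly" : S\NP

YES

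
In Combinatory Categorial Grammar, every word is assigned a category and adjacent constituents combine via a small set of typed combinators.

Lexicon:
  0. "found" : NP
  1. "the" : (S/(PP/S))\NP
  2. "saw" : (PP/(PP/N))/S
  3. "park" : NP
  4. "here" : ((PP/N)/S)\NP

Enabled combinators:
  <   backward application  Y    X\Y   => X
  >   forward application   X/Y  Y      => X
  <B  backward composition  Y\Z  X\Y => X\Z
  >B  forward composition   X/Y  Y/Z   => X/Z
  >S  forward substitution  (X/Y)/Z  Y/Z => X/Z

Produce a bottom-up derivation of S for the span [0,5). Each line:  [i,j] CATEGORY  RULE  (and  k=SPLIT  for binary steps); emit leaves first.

[0,5] S   >
  [0,2] S/(PP/S)   <
    [0,1] "found" : NP
    [1,2] "the" : (S/(PP/S))\NP
  [2,5] PP/S   >S
    [2,3] "saw" : (PP/(PP/N))/S
    [3,5] (PP/N)/S   <
      [3,4] "park" : NP
      [4,5] "here" : ((PP/N)/S)\NP

[0,1] NP  lex  "found"
[1,2] (S/(PP/S))\NP  lex  "the"
[0,2] S/(PP/S)  <  k=1
[2,3] (PP/(PP/N))/S  lex  "saw"
[3,4] NP  lex  "park"
[4,5] ((PP/N)/S)\NP  lex  "here"
[3,5] (PP/N)/S  <  k=4
[2,5] PP/S  >S  k=3
[0,5] S  >  k=2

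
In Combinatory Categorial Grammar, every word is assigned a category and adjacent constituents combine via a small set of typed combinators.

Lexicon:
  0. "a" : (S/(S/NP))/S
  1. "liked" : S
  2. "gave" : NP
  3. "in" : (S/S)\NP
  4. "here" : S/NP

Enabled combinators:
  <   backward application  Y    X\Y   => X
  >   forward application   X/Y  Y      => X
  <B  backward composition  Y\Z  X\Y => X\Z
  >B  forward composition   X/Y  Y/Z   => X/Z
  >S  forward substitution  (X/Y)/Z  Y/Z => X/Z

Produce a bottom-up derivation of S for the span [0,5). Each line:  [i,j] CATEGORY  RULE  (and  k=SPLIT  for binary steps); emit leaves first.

[0,1] (S/(S/NP))/S  lex  "a"
[1,2] S  lex  "liked"
[0,2] S/(S/NP)  >  k=1
[2,3] NP  lex  "gave"
[3,4] (S/S)\NP  lex  "in"
[2,4] S/S  <  k=3
[4,5] S/NP  lex  "here"
[2,5] S/NP  >B  k=4
[0,5] S  >  k=2

[0,5] S   >
  [0,2] S/(S/NP)   >
    [0,1] "a" : (S/(S/NP))/S
    [1,2] "liked" : S
  [2,5] S/NP   >B
    [2,4] S/S   <
      [2,3] "gave" : NP
      [3,4] "in" : (S/S)\NP
    [4,5] "here" : S/NP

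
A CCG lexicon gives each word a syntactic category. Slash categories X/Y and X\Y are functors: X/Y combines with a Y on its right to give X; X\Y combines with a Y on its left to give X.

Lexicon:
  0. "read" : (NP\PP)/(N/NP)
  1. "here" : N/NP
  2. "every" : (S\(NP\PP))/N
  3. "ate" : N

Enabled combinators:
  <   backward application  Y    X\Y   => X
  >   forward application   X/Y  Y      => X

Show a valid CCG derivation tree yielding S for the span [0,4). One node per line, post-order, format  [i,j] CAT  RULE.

[0,1] (NP\PP)/(N/NP)  lex  "read"
[1,2] N/NP  lex  "here"
[0,2] NP\PP  >  k=1
[2,3] (S\(NP\PP))/N  lex  "every"
[3,4] N  lex  "ate"
[2,4] S\(NP\PP)  >  k=3
[0,4] S  <  k=2

[0,4] S   <
  [0,2] NP\PP   >
    [0,1] "read" : (NP\PP)/(N/NP)
    [1,2] "here" : N/NP
  [2,4] S\(NP\PP)   >
    [2,3] "every" : (S\(NP\PP))/N
    [3,4] "ate" : N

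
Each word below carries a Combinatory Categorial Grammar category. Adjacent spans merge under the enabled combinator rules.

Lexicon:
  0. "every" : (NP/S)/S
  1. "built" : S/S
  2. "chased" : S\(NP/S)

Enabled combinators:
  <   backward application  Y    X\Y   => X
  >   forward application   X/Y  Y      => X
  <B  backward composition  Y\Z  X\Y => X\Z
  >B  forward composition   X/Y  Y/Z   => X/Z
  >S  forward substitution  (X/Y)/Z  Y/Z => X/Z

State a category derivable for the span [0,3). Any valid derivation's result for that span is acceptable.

[0,3] S   <
  [0,2] NP/S   >S
    [0,1] "every" : (NP/S)/S
    [1,2] "built" : S/S
  [2,3] "chased" : S\(NP/S)

S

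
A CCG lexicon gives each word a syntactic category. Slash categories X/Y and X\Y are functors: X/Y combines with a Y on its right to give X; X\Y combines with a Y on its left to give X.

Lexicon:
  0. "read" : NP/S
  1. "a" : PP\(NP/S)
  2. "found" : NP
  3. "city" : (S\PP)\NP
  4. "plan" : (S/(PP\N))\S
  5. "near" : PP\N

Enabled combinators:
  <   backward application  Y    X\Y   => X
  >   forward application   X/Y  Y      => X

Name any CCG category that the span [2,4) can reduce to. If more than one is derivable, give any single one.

[0,6] S   >
  [0,5] S/(PP\N)   <
    [0,4] S   <
      [0,2] PP   <
        [0,1] "read" : NP/S
        [1,2] "a" : PP\(NP/S)
      [2,4] S\PP   <
        [2,3] "found" : NP
        [3,4] "city" : (S\PP)\NP
    [4,5] "plan" : (S/(PP\N))\S
  [5,6] "near" : PP\N

S\PP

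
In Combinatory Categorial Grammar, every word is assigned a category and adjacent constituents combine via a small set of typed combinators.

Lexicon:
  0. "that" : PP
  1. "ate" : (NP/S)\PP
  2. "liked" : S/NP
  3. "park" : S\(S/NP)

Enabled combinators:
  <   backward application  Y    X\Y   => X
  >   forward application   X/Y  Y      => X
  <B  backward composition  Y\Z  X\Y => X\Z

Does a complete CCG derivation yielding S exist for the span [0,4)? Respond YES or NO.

NO

PP (NP/S)\PP S/NP S\(S/NP)
CKY chart[0,4] = {NP}; S ∉ chart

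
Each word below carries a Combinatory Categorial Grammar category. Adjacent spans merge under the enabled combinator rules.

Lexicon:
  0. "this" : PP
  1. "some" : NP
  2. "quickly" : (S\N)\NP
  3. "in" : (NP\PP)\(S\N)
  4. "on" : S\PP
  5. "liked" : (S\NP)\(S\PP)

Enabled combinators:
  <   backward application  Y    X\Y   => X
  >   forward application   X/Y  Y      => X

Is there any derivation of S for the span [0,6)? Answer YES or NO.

YES

[0,6] S   <
  [0,4] NP   <
    [0,1] "this" : PP
    [1,4] NP\PP   <
      [1,3] S\N   <
        [1,2] "some" : NP
        [2,3] "quickly" : (S\N)\NP
      [3,4] "in" : (NP\PP)\(S\N)
  [4,6] S\NP   <
    [4,5] "on" : S\PP
    [5,6] "liked" : (S\NP)\(S\PP)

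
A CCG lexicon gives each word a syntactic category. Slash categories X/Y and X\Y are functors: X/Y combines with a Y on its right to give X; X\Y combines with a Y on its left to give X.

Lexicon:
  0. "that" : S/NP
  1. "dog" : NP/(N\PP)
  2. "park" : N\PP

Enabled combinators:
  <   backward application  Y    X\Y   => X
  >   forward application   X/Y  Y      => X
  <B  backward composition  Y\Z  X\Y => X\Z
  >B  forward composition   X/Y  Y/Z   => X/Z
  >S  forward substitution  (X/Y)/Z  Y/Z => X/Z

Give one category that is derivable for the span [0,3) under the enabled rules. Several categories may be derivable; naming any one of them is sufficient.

[0,3] S   >
  [0,1] "that" : S/NP
  [1,3] NP   >
    [1,2] "dog" : NP/(N\PP)
    [2,3] "park" : N\PP

S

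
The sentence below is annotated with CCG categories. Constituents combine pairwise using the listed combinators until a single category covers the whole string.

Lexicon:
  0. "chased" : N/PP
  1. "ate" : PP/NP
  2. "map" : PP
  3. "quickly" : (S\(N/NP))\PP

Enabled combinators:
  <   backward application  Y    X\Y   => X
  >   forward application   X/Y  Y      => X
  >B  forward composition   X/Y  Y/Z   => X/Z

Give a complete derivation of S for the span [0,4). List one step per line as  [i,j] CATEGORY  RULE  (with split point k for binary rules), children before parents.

[0,4] S   <
  [0,2] N/NP   >B
    [0,1] "chased" : N/PP
    [1,2] "ate" : PP/NP
  [2,4] S\(N/NP)   <
    [2,3] "map" : PP
    [3,4] "quickly" : (S\(N/NP))\PP

[0,1] N/PP  lex  "chased"
[1,2] PP/NP  lex  "ate"
[0,2] N/NP  >B  k=1
[2,3] PP  lex  "map"
[3,4] (S\(N/NP))\PP  lex  "quickly"
[2,4] S\(N/NP)  <  k=3
[0,4] S  <  k=2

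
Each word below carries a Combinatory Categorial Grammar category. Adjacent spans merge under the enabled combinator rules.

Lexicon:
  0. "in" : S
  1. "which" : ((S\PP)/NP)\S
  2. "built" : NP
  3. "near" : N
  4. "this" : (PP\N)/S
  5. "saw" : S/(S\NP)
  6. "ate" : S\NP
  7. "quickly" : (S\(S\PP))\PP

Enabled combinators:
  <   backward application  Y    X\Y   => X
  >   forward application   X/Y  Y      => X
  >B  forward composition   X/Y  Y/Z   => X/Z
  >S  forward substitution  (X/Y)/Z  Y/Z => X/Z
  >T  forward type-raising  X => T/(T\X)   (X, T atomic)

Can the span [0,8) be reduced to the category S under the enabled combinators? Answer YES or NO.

YES

[0,8] S   <
  [0,3] S\PP   >
    [0,2] (S\PP)/NP   <
      [0,1] "in" : S
      [1,2] "which" : ((S\PP)/NP)\S
    [2,3] "built" : NP
  [3,8] S\(S\PP)   <
    [3,7] PP   >
      [3,4] PP/(PP\N)   >T
        [3,4] "near" : N
      [4,7] PP\N   >
        [4,5] "this" : (PP\N)/S
        [5,7] S   >
          [5,6] "saw" : S/(S\NP)
          [6,7] "ate" : S\NP
    [7,8] "quickly" : (S\(S\PP))\PP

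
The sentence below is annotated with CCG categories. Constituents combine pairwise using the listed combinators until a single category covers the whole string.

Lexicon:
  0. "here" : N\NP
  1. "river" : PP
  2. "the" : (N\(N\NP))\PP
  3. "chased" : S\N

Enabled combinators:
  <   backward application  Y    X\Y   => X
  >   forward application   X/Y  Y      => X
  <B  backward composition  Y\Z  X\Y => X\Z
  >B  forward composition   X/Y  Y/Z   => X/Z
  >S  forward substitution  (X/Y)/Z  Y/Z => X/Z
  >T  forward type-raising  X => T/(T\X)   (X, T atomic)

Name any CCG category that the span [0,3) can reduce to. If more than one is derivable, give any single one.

N

[0,4] S   <
  [0,3] N   <
    [0,1] "here" : N\NP
    [1,3] N\(N\NP)   <
      [1,2] "river" : PP
      [2,3] "the" : (N\(N\NP))\PP
  [3,4] "chased" : S\N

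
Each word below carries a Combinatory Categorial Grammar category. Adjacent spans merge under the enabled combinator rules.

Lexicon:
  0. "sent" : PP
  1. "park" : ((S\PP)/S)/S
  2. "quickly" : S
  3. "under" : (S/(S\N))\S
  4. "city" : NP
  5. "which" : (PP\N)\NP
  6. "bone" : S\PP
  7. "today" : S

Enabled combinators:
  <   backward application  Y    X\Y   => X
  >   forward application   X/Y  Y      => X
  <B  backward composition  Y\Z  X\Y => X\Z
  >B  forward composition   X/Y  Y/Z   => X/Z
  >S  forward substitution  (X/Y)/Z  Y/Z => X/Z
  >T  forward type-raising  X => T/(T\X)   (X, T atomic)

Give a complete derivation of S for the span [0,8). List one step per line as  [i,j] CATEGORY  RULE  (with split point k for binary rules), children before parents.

[0,1] PP  lex  "sent"
[0,1] S/(S\PP)  >T
[1,2] ((S\PP)/S)/S  lex  "park"
[2,3] S  lex  "quickly"
[3,4] (S/(S\N))\S  lex  "under"
[2,4] S/(S\N)  <  k=3
[4,5] NP  lex  "city"
[5,6] (PP\N)\NP  lex  "which"
[4,6] PP\N  <  k=5
[6,7] S\PP  lex  "bone"
[4,7] S\N  <B  k=6
[2,7] S  >  k=4
[1,7] (S\PP)/S  >  k=2
[7,8] S  lex  "today"
[1,8] S\PP  >  k=7
[0,8] S  >  k=1

[0,8] S   >
  [0,1] S/(S\PP)   >T
    [0,1] "sent" : PP
  [1,8] S\PP   >
    [1,7] (S\PP)/S   >
      [1,2] "park" : ((S\PP)/S)/S
      [2,7] S   >
        [2,4] S/(S\N)   <
          [2,3] "quickly" : S
          [3,4] "under" : (S/(S\N))\S
        [4,7] S\N   <B
          [4,6] PP\N   <
            [4,5] "city" : NP
            [5,6] "which" : (PP\N)\NP
          [6,7] "bone" : S\PP
    [7,8] "today" : S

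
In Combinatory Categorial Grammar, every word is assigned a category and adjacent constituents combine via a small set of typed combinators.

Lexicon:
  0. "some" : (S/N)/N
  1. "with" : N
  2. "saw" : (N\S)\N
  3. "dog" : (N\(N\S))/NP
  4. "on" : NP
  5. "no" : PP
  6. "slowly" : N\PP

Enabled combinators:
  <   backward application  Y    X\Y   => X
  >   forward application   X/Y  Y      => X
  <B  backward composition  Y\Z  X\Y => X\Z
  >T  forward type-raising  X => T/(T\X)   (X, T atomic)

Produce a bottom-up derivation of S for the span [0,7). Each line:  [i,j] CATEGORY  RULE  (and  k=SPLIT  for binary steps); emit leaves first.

[0,7] S   >
  [0,5] S/N   >
    [0,1] "some" : (S/N)/N
    [1,5] N   <
      [1,3] N\S   <
        [1,2] "with" : N
        [2,3] "saw" : (N\S)\N
      [3,5] N\(N\S)   >
        [3,4] "dog" : (N\(N\S))/NP
        [4,5] "on" : NP
  [5,7] N   <
    [5,6] "no" : PP
    [6,7] "slowly" : N\PP

[0,1] (S/N)/N  lex  "some"
[1,2] N  lex  "with"
[2,3] (N\S)\N  lex  "saw"
[1,3] N\S  <  k=2
[3,4] (N\(N\S))/NP  lex  "dog"
[4,5] NP  lex  "on"
[3,5] N\(N\S)  >  k=4
[1,5] N  <  k=3
[0,5] S/N  >  k=1
[5,6] PP  lex  "no"
[6,7] N\PP  lex  "slowly"
[5,7] N  <  k=6
[0,7] S  >  k=5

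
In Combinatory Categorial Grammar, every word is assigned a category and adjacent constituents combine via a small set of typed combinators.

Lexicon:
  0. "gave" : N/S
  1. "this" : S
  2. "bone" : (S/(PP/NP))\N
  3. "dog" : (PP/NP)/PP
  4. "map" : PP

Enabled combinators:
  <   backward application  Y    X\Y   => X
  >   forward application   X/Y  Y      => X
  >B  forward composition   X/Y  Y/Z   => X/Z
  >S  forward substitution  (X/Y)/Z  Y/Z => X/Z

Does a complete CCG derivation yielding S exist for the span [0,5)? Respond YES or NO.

YES

[0,5] S   >
  [0,3] S/(PP/NP)   <
    [0,2] N   >
      [0,1] "gave" : N/S
      [1,2] "this" : S
    [2,3] "bone" : (S/(PP/NP))\N
  [3,5] PP/NP   >
    [3,4] "dog" : (PP/NP)/PP
    [4,5] "map" : PP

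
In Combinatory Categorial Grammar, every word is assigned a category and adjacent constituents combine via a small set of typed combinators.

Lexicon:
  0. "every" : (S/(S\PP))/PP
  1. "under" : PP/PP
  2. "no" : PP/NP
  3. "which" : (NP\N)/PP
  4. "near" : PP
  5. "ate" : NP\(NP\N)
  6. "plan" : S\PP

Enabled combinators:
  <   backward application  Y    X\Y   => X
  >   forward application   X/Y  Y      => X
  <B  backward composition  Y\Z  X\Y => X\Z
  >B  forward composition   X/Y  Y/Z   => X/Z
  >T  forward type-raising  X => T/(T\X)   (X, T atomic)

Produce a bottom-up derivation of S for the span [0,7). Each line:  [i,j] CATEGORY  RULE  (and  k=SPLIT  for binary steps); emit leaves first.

[0,7] S   >
  [0,6] S/(S\PP)   >
    [0,1] "every" : (S/(S\PP))/PP
    [1,6] PP   >
      [1,3] PP/NP   >B
        [1,2] "under" : PP/PP
        [2,3] "no" : PP/NP
      [3,6] NP   <
        [3,5] NP\N   >
          [3,4] "which" : (NP\N)/PP
          [4,5] "near" : PP
        [5,6] "ate" : NP\(NP\N)
  [6,7] "plan" : S\PP

[0,1] (S/(S\PP))/PP  lex  "every"
[1,2] PP/PP  lex  "under"
[2,3] PP/NP  lex  "no"
[1,3] PP/NP  >B  k=2
[3,4] (NP\N)/PP  lex  "which"
[4,5] PP  lex  "near"
[3,5] NP\N  >  k=4
[5,6] NP\(NP\N)  lex  "ate"
[3,6] NP  <  k=5
[1,6] PP  >  k=3
[0,6] S/(S\PP)  >  k=1
[6,7] S\PP  lex  "plan"
[0,7] S  >  k=6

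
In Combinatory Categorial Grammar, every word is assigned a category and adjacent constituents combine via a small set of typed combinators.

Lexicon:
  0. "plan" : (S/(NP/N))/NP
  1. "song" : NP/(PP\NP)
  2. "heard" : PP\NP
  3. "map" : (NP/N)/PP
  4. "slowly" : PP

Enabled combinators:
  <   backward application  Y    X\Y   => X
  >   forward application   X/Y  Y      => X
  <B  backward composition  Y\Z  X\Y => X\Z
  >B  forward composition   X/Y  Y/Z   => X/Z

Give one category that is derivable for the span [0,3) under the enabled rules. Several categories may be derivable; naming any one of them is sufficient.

S/(NP/N)

[0,5] S   >
  [0,3] S/(NP/N)   >
    [0,1] "plan" : (S/(NP/N))/NP
    [1,3] NP   >
      [1,2] "song" : NP/(PP\NP)
      [2,3] "heard" : PP\NP
  [3,5] NP/N   >
    [3,4] "map" : (NP/N)/PP
    [4,5] "slowly" : PP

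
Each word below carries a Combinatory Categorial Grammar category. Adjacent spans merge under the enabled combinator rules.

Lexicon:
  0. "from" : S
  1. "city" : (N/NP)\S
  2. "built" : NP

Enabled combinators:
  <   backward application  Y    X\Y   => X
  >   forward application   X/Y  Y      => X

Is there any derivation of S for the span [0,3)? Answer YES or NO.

NO

S (N/NP)\S NP
CKY chart[0,3] = {N}; S ∉ chart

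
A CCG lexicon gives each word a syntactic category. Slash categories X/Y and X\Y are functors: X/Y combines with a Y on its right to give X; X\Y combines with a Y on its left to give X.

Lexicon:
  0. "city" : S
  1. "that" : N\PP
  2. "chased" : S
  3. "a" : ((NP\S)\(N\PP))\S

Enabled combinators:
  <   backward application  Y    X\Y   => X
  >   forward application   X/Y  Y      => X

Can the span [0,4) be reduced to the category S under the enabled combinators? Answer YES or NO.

S N\PP S ((NP\S)\(N\PP))\S
CKY chart[0,4] = {NP}; S ∉ chart

NO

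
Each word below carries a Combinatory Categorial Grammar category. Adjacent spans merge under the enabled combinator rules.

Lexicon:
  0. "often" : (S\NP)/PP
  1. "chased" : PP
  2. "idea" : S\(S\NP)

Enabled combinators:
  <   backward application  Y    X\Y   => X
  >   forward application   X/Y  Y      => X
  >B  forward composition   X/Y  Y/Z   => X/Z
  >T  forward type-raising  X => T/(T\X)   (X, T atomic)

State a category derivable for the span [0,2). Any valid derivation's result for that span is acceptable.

S\NP

[0,3] S   <
  [0,2] S\NP   >
    [0,1] "often" : (S\NP)/PP
    [1,2] "chased" : PP
  [2,3] "idea" : S\(S\NP)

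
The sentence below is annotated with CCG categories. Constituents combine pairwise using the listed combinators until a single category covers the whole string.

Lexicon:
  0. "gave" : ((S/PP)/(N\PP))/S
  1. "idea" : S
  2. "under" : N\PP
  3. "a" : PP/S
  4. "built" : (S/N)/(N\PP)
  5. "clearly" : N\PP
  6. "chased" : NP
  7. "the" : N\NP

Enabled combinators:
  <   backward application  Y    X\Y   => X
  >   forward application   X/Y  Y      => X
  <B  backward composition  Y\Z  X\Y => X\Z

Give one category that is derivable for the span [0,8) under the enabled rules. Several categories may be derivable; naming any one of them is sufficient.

S

[0,8] S   >
  [0,3] S/PP   >
    [0,2] (S/PP)/(N\PP)   >
      [0,1] "gave" : ((S/PP)/(N\PP))/S
      [1,2] "idea" : S
    [2,3] "under" : N\PP
  [3,8] PP   >
    [3,4] "a" : PP/S
    [4,8] S   >
      [4,6] S/N   >
        [4,5] "built" : (S/N)/(N\PP)
        [5,6] "clearly" : N\PP
      [6,8] N   <
        [6,7] "chased" : NP
        [7,8] "the" : N\NP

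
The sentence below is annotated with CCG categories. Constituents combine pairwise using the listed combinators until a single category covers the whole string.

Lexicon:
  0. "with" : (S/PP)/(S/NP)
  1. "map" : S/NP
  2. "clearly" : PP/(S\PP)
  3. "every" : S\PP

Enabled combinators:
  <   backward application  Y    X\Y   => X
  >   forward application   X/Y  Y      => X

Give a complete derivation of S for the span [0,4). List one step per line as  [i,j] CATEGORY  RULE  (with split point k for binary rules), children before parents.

[0,1] (S/PP)/(S/NP)  lex  "with"
[1,2] S/NP  lex  "map"
[0,2] S/PP  >  k=1
[2,3] PP/(S\PP)  lex  "clearly"
[3,4] S\PP  lex  "every"
[2,4] PP  >  k=3
[0,4] S  >  k=2

[0,4] S   >
  [0,2] S/PP   >
    [0,1] "with" : (S/PP)/(S/NP)
    [1,2] "map" : S/NP
  [2,4] PP   >
    [2,3] "clearly" : PP/(S\PP)
    [3,4] "every" : S\PP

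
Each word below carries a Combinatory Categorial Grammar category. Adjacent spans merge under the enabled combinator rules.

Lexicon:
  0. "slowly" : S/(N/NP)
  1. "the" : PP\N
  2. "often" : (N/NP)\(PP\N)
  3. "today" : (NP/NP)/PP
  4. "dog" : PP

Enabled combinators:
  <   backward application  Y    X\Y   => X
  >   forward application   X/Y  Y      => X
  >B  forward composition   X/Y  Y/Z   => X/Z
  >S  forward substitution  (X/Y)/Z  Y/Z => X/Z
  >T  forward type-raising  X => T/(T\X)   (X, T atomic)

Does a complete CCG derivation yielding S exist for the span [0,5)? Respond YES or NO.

[0,5] S   >
  [0,1] "slowly" : S/(N/NP)
  [1,5] N/NP   >B
    [1,3] N/NP   <
      [1,2] "the" : PP\N
      [2,3] "often" : (N/NP)\(PP\N)
    [3,5] NP/NP   >
      [3,4] "today" : (NP/NP)/PP
      [4,5] "dog" : PP

YES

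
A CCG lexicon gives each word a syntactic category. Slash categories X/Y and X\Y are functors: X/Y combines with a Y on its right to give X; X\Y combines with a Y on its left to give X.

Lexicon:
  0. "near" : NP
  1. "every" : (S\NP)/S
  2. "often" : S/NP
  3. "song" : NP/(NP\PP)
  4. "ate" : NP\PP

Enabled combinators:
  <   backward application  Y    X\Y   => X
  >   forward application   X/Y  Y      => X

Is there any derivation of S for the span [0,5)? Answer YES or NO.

YES

[0,5] S   <
  [0,1] "near" : NP
  [1,5] S\NP   >
    [1,2] "every" : (S\NP)/S
    [2,5] S   >
      [2,3] "often" : S/NP
      [3,5] NP   >
        [3,4] "song" : NP/(NP\PP)
        [4,5] "ate" : NP\PP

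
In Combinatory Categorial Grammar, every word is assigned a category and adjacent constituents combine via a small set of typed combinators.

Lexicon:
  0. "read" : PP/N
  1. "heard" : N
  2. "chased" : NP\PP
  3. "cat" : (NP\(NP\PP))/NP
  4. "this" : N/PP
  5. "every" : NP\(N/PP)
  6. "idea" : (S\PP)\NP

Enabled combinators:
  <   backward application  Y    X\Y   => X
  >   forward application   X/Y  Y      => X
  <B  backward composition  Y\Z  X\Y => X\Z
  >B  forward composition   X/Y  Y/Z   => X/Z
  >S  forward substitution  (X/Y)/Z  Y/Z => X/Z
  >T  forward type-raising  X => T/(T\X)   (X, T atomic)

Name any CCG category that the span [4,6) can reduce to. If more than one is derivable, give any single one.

[0,7] S   <
  [0,2] PP   >
    [0,1] "read" : PP/N
    [1,2] "heard" : N
  [2,7] S\PP   <
    [2,6] NP   <
      [2,3] "chased" : NP\PP
      [3,6] NP\(NP\PP)   >
        [3,4] "cat" : (NP\(NP\PP))/NP
        [4,6] NP   <
          [4,5] "this" : N/PP
          [5,6] "every" : NP\(N/PP)
    [6,7] "idea" : (S\PP)\NP

NP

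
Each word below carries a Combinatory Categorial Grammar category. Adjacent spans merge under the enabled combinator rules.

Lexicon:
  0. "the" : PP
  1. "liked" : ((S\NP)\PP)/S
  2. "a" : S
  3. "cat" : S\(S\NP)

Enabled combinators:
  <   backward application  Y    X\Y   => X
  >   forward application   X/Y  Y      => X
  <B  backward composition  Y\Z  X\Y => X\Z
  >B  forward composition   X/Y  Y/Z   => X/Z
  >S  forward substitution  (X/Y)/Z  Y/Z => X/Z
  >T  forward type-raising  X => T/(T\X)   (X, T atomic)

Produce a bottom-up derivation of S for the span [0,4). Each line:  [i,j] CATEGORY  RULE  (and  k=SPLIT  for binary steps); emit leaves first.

[0,4] S   <
  [0,3] S\NP   <
    [0,1] "the" : PP
    [1,3] (S\NP)\PP   >
      [1,2] "liked" : ((S\NP)\PP)/S
      [2,3] "a" : S
  [3,4] "cat" : S\(S\NP)

[0,1] PP  lex  "the"
[1,2] ((S\NP)\PP)/S  lex  "liked"
[2,3] S  lex  "a"
[1,3] (S\NP)\PP  >  k=2
[0,3] S\NP  <  k=1
[3,4] S\(S\NP)  lex  "cat"
[0,4] S  <  k=3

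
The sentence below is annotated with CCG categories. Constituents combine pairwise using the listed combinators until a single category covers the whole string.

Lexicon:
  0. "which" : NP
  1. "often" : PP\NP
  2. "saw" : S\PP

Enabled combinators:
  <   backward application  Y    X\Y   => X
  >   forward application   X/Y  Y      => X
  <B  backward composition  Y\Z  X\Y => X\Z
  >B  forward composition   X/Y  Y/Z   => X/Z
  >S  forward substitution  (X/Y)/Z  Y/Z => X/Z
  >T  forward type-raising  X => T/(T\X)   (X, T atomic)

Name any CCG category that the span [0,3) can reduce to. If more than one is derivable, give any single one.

[0,3] S   <
  [0,1] "which" : NP
  [1,3] S\NP   <B
    [1,2] "often" : PP\NP
    [2,3] "saw" : S\PP

S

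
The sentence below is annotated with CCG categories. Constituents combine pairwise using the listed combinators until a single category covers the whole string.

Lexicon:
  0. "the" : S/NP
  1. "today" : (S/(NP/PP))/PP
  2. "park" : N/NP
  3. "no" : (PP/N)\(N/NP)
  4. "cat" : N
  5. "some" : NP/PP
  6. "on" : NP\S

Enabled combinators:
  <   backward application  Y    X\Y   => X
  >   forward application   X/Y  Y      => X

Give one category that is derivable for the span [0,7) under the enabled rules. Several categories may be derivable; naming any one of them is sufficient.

S

[0,7] S   >
  [0,1] "the" : S/NP
  [1,7] NP   <
    [1,6] S   >
      [1,5] S/(NP/PP)   >
        [1,2] "today" : (S/(NP/PP))/PP
        [2,5] PP   >
          [2,4] PP/N   <
            [2,3] "park" : N/NP
            [3,4] "no" : (PP/N)\(N/NP)
          [4,5] "cat" : N
      [5,6] "some" : NP/PP
    [6,7] "on" : NP\S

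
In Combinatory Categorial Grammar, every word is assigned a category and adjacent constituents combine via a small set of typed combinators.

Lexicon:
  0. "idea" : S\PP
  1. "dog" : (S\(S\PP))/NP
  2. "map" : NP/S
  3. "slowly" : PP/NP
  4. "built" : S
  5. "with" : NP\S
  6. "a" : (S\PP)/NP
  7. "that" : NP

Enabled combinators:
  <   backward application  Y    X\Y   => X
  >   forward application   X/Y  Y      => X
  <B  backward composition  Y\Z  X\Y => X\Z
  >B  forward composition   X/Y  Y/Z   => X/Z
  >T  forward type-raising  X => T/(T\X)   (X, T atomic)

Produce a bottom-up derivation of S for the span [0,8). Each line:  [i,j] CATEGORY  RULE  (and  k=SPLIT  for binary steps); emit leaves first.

[0,8] S   <
  [0,1] "idea" : S\PP
  [1,8] S\(S\PP)   >
    [1,2] "dog" : (S\(S\PP))/NP
    [2,8] NP   >
      [2,3] "map" : NP/S
      [3,8] S   <
        [3,6] PP   >
          [3,4] "slowly" : PP/NP
          [4,6] NP   <
            [4,5] "built" : S
            [5,6] "with" : NP\S
        [6,8] S\PP   >
          [6,7] "a" : (S\PP)/NP
          [7,8] "that" : NP

[0,1] S\PP  lex  "idea"
[1,2] (S\(S\PP))/NP  lex  "dog"
[2,3] NP/S  lex  "map"
[3,4] PP/NP  lex  "slowly"
[4,5] S  lex  "built"
[5,6] NP\S  lex  "with"
[4,6] NP  <  k=5
[3,6] PP  >  k=4
[6,7] (S\PP)/NP  lex  "a"
[7,8] NP  lex  "that"
[6,8] S\PP  >  k=7
[3,8] S  <  k=6
[2,8] NP  >  k=3
[1,8] S\(S\PP)  >  k=2
[0,8] S  <  k=1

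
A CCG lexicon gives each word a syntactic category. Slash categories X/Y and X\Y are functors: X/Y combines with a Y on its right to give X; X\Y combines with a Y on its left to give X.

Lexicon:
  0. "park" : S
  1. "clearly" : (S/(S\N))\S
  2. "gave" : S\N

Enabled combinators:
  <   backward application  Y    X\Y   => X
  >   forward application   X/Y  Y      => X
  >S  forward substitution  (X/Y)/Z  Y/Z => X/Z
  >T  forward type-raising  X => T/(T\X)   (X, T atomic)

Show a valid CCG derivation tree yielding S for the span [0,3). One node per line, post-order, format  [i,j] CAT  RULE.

[0,1] S  lex  "park"
[1,2] (S/(S\N))\S  lex  "clearly"
[0,2] S/(S\N)  <  k=1
[2,3] S\N  lex  "gave"
[0,3] S  >  k=2

[0,3] S   >
  [0,2] S/(S\N)   <
    [0,1] "park" : S
    [1,2] "clearly" : (S/(S\N))\S
  [2,3] "gave" : S\N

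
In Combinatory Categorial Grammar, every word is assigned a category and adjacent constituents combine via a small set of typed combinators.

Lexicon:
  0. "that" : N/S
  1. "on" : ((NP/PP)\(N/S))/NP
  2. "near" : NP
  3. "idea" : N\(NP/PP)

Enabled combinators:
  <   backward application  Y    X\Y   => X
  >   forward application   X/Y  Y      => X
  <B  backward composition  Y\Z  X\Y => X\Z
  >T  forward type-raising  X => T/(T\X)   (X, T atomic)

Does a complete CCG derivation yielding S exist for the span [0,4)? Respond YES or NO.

NO

N/S ((NP/PP)\(N/S))/NP NP N\(NP/PP)
CKY chart[0,4] = {N, N/(N\N), NP/(NP\N), PP/(PP\N), S/(S\N)}; S ∉ chart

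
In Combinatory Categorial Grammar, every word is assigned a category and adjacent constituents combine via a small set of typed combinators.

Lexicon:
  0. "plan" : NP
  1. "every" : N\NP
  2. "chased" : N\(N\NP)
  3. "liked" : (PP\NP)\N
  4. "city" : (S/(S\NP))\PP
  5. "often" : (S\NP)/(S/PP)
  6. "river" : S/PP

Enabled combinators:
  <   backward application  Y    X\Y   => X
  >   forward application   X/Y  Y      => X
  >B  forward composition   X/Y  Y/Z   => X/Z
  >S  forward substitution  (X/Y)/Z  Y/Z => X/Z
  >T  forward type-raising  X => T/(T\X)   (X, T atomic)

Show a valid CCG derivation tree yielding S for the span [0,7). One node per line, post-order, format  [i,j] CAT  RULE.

[0,1] NP  lex  "plan"
[1,2] N\NP  lex  "every"
[2,3] N\(N\NP)  lex  "chased"
[1,3] N  <  k=2
[3,4] (PP\NP)\N  lex  "liked"
[1,4] PP\NP  <  k=3
[0,4] PP  <  k=1
[4,5] (S/(S\NP))\PP  lex  "city"
[0,5] S/(S\NP)  <  k=4
[5,6] (S\NP)/(S/PP)  lex  "often"
[6,7] S/PP  lex  "river"
[5,7] S\NP  >  k=6
[0,7] S  >  k=5

[0,7] S   >
  [0,5] S/(S\NP)   <
    [0,4] PP   <
      [0,1] "plan" : NP
      [1,4] PP\NP   <
        [1,3] N   <
          [1,2] "every" : N\NP
          [2,3] "chased" : N\(N\NP)
        [3,4] "liked" : (PP\NP)\N
    [4,5] "city" : (S/(S\NP))\PP
  [5,7] S\NP   >
    [5,6] "often" : (S\NP)/(S/PP)
    [6,7] "river" : S/PP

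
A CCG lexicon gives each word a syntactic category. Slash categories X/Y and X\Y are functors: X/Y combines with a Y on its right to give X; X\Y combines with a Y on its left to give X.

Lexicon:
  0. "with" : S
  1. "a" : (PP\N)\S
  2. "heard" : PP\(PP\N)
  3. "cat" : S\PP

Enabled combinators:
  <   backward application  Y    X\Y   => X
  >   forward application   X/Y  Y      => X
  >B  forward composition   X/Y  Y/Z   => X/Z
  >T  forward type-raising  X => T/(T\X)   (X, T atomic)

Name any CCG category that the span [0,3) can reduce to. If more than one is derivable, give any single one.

[0,4] S   <
  [0,3] PP   <
    [0,2] PP\N   <
      [0,1] "with" : S
      [1,2] "a" : (PP\N)\S
    [2,3] "heard" : PP\(PP\N)
  [3,4] "cat" : S\PP

PP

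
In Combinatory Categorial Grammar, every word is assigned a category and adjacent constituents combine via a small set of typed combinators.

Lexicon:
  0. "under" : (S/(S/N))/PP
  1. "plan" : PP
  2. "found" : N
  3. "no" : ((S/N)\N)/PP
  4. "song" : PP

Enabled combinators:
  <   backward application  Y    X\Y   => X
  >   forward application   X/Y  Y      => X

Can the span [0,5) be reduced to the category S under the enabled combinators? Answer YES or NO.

YES

[0,5] S   >
  [0,2] S/(S/N)   >
    [0,1] "under" : (S/(S/N))/PP
    [1,2] "plan" : PP
  [2,5] S/N   <
    [2,3] "found" : N
    [3,5] (S/N)\N   >
      [3,4] "no" : ((S/N)\N)/PP
      [4,5] "song" : PP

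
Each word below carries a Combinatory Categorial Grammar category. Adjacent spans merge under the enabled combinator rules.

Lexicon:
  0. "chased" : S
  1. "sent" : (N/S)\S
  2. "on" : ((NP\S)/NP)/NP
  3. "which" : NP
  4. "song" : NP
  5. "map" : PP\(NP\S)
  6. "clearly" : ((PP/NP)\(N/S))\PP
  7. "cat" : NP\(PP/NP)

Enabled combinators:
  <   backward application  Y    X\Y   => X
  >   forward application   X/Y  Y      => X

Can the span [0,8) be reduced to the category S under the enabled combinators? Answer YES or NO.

S (N/S)\S ((NP\S)/NP)/NP NP NP PP\(NP\S) ((PP/NP)\(N/S))\PP NP\(PP/NP)
CKY chart[0,8] = {NP}; S ∉ chart

NO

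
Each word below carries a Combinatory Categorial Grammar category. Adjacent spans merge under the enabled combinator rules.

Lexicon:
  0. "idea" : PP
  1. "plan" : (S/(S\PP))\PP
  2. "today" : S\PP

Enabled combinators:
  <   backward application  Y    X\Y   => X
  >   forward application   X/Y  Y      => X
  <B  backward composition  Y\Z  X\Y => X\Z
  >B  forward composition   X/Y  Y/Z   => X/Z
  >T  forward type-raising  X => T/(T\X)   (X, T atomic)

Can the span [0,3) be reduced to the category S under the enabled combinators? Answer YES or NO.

[0,3] S   >
  [0,2] S/(S\PP)   <
    [0,1] "idea" : PP
    [1,2] "plan" : (S/(S\PP))\PP
  [2,3] "today" : S\PP

YES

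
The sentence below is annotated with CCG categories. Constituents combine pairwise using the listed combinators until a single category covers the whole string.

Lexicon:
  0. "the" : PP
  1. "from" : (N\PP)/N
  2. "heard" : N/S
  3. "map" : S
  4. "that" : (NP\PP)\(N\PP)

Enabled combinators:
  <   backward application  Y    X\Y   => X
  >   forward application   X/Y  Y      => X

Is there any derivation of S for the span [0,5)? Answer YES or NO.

PP (N\PP)/N N/S S (NP\PP)\(N\PP)
CKY chart[0,5] = {NP}; S ∉ chart

NO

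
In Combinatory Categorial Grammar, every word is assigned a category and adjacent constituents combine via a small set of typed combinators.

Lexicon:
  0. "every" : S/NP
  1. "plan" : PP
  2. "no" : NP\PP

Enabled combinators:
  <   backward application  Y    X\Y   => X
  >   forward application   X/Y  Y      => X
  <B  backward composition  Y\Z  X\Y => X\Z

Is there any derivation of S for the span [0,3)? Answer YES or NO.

[0,3] S   >
  [0,1] "every" : S/NP
  [1,3] NP   <
    [1,2] "plan" : PP
    [2,3] "no" : NP\PP

YES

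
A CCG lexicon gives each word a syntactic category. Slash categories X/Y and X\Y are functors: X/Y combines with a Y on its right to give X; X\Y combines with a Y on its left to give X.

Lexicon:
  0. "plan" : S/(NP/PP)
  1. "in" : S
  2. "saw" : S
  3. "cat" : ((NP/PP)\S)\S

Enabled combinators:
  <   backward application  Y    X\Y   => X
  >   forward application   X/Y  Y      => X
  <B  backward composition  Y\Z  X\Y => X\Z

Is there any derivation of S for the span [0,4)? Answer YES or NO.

[0,4] S   >
  [0,1] "plan" : S/(NP/PP)
  [1,4] NP/PP   <
    [1,2] "in" : S
    [2,4] (NP/PP)\S   <
      [2,3] "saw" : S
      [3,4] "cat" : ((NP/PP)\S)\S

YES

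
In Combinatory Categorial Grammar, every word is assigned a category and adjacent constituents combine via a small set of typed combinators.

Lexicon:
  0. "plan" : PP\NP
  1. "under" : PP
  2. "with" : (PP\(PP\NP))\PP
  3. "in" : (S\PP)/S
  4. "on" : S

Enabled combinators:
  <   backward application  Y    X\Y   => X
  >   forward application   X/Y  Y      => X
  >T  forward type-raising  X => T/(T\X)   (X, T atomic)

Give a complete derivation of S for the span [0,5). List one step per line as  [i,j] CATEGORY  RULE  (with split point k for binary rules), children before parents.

[0,1] PP\NP  lex  "plan"
[1,2] PP  lex  "under"
[2,3] (PP\(PP\NP))\PP  lex  "with"
[1,3] PP\(PP\NP)  <  k=2
[0,3] PP  <  k=1
[3,4] (S\PP)/S  lex  "in"
[4,5] S  lex  "on"
[3,5] S\PP  >  k=4
[0,5] S  <  k=3

[0,5] S   <
  [0,3] PP   <
    [0,1] "plan" : PP\NP
    [1,3] PP\(PP\NP)   <
      [1,2] "under" : PP
      [2,3] "with" : (PP\(PP\NP))\PP
  [3,5] S\PP   >
    [3,4] "in" : (S\PP)/S
    [4,5] "on" : S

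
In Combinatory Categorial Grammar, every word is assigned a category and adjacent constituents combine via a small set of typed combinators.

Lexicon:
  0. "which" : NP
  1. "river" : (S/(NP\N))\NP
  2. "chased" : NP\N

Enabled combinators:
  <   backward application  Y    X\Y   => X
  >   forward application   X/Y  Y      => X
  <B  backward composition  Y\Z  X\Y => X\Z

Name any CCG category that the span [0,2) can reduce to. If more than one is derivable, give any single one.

S/(NP\N)

[0,3] S   >
  [0,2] S/(NP\N)   <
    [0,1] "which" : NP
    [1,2] "river" : (S/(NP\N))\NP
  [2,3] "chased" : NP\N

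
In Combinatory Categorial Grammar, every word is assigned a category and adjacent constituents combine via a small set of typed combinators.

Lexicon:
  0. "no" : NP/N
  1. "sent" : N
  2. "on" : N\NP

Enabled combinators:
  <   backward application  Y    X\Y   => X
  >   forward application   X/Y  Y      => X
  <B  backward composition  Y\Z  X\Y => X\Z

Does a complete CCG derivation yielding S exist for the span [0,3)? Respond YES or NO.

NO

NP/N N N\NP
CKY chart[0,3] = {N}; S ∉ chart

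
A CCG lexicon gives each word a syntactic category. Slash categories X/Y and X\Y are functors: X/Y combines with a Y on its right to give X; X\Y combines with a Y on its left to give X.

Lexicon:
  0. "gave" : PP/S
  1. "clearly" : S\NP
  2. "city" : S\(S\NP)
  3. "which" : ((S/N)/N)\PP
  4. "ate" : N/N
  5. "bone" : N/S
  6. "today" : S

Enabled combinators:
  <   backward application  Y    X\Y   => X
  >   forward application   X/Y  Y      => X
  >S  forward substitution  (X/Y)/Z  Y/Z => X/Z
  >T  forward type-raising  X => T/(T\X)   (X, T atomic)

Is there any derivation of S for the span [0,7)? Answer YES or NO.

[0,7] S   >
  [0,5] S/N   >S
    [0,4] (S/N)/N   <
      [0,3] PP   >
        [0,1] "gave" : PP/S
        [1,3] S   <
          [1,2] "clearly" : S\NP
          [2,3] "city" : S\(S\NP)
      [3,4] "which" : ((S/N)/N)\PP
    [4,5] "ate" : N/N
  [5,7] N   >
    [5,6] "bone" : N/S
    [6,7] "today" : S

YES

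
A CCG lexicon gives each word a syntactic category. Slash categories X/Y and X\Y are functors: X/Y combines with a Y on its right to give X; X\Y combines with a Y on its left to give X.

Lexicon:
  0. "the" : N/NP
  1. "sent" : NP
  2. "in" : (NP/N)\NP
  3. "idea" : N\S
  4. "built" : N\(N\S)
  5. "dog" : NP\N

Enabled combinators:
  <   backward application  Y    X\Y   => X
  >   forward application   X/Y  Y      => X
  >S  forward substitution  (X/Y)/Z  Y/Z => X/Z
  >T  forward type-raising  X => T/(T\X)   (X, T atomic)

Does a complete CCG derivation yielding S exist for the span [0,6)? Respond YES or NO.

N/NP NP (NP/N)\NP N\S N\(N\S) NP\N
CKY chart[0,6] = {N/(N\NP), NP, NP/(NP\NP), PP/(PP\NP), S/(S\NP)}; S ∉ chart

NO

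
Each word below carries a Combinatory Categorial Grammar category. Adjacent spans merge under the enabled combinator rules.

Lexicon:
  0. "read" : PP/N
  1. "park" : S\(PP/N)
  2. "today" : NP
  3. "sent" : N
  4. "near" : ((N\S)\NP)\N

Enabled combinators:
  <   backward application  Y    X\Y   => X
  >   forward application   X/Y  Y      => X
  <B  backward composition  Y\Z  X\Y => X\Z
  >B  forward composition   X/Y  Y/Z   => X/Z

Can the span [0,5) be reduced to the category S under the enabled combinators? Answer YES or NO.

PP/N S\(PP/N) NP N ((N\S)\NP)\N
CKY chart[0,5] = {N}; S ∉ chart

NO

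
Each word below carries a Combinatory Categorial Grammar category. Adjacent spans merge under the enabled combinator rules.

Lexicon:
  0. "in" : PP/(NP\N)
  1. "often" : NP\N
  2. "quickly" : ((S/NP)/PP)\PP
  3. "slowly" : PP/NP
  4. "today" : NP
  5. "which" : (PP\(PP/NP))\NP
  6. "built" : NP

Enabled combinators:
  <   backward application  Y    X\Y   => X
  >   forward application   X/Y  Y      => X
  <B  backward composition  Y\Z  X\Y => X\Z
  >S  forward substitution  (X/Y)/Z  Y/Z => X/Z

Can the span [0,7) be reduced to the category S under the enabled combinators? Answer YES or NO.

YES

[0,7] S   >
  [0,6] S/NP   >
    [0,3] (S/NP)/PP   <
      [0,2] PP   >
        [0,1] "in" : PP/(NP\N)
        [1,2] "often" : NP\N
      [2,3] "quickly" : ((S/NP)/PP)\PP
    [3,6] PP   <
      [3,4] "slowly" : PP/NP
      [4,6] PP\(PP/NP)   <
        [4,5] "today" : NP
        [5,6] "which" : (PP\(PP/NP))\NP
  [6,7] "built" : NP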